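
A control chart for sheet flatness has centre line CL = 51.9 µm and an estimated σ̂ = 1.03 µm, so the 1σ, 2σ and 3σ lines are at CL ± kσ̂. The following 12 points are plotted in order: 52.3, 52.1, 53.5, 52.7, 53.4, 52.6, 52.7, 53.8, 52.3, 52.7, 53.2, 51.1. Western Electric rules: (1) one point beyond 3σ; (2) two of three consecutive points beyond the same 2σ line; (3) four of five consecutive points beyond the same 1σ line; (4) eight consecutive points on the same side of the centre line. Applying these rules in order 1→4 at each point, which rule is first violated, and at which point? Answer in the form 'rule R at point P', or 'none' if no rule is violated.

rule 4 at point 8

Zone of each point (C = within 1σ̂, B = 1σ̂–2σ̂, A = 2σ̂–3σ̂, * = beyond 3σ̂; sign = side of CL): 1:+C, 2:+C, 3:+B, 4:+C, 5:+B, 6:+C, 7:+C, 8:+B, 9:+C, 10:+C, 11:+B, 12:-C
Rule 4 (eight consecutive points on the same side of the centre line) is satisfied at point 8.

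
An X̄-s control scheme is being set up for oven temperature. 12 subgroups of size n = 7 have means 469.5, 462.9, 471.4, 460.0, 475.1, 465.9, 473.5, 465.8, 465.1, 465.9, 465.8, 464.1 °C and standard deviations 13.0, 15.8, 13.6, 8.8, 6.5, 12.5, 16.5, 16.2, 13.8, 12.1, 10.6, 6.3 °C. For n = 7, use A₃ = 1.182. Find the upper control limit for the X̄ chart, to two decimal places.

X̄̄ = (469.5 + 462.9 + 471.4 + 460.0 + 475.1 + 465.9 + 473.5 + 465.8 + 465.1 + 465.9 + 465.8 + 464.1) / 12 = 467.0833
s̄ = (13.0 + 15.8 + 13.6 + 8.8 + 6.5 + 12.5 + 16.5 + 16.2 + 13.8 + 12.1 + 10.6 + 6.3) / 12 = 12.1417
UCL = X̄̄ + A₃·s̄ = 467.0833 + 1.182 × 12.1417 = 481.4348

481.43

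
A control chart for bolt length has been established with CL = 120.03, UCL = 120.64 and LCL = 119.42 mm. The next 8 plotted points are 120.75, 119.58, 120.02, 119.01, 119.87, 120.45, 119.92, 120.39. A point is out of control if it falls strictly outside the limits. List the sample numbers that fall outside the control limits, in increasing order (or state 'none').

1, 4

Compare each point to [119.42, 120.64]: sample 1 = 120.75 > UCL; sample 4 = 119.01 < LCL.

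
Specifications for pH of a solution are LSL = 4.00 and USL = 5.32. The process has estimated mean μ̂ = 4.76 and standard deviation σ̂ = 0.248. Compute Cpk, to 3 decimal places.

0.753

Cpu = (USL − μ̂) / (3σ̂) = (5.32 − 4.76) / (3 × 0.248) = 0.7527; Cpl = (μ̂ − LSL) / (3σ̂) = (4.76 − 4.00) / (3 × 0.248) = 1.0215; Cpk = min(Cpu, Cpl) = 0.7527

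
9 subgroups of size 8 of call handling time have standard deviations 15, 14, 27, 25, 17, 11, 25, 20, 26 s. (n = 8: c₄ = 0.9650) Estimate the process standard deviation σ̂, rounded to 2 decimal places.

20.73

s̄ = (15 + 14 + 27 + 25 + 17 + 11 + 25 + 20 + 26) / 9 = 20.0000
σ̂ = s̄ / c₄ = 20.0000 / 0.9650 = 20.7254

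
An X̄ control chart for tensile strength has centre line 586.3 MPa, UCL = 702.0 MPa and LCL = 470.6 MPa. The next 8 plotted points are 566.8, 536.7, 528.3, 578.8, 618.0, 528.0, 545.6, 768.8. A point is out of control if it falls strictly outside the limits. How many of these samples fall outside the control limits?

1

Compare each point to [470.6, 702.0]: sample 8 = 768.8 > UCL.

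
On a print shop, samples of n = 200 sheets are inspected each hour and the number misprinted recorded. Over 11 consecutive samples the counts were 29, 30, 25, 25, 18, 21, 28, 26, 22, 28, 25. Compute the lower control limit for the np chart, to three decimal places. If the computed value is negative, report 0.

p̄ = Σdᵢ / (k·n) = 277 / (11 × 200) = 0.12591
LCL = np̄ − 3·√(np̄(1−p̄)) = 25.1818 − 3 × 4.6916 = 11.1070

11.107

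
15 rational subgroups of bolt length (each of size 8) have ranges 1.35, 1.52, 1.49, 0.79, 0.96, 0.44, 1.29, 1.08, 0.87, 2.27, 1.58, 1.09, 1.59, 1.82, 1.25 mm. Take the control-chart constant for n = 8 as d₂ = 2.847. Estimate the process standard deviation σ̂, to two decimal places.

0.45

R̄ = (1.35 + 1.52 + 1.49 + 0.79 + 0.96 + 0.44 + 1.29 + 1.08 + 0.87 + 2.27 + 1.58 + 1.09 + 1.59 + 1.82 + 1.25) / 15 = 1.2927
σ̂ = R̄ / d₂ = 1.2927 / 2.847 = 0.4540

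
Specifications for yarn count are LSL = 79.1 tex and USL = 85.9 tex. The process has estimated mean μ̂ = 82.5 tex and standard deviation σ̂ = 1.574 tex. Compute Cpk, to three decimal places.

Cpu = (USL − μ̂) / (3σ̂) = (85.9 − 82.5) / (3 × 1.574) = 0.7200; Cpl = (μ̂ − LSL) / (3σ̂) = (82.5 − 79.1) / (3 × 1.574) = 0.7200; Cpk = min(Cpu, Cpl) = 0.7200

0.720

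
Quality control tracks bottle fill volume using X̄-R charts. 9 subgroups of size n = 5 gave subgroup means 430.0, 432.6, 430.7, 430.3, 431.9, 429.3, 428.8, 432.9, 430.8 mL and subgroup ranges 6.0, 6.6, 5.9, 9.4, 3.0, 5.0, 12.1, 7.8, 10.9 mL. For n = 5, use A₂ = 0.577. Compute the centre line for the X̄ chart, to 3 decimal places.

430.811

X̄̄ = (430.0 + 432.6 + 430.7 + 430.3 + 431.9 + 429.3 + 428.8 + 432.9 + 430.8) / 9 = 3877.3000 / 9 = 430.8111
CL = X̄̄ = 430.8111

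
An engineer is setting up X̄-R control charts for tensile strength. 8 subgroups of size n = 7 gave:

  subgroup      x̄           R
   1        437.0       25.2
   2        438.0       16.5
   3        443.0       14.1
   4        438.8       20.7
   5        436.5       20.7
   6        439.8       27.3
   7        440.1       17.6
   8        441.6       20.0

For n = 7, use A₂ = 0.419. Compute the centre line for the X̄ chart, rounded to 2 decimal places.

X̄̄ = (437.0 + 438.0 + 443.0 + 438.8 + 436.5 + 439.8 + 440.1 + 441.6) / 8 = 3514.8000 / 8 = 439.3500
CL = X̄̄ = 439.3500

439.35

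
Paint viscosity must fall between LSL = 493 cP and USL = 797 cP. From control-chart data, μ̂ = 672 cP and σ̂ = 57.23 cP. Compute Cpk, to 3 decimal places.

0.728

Cpu = (USL − μ̂) / (3σ̂) = (797 − 672) / (3 × 57.23) = 0.7281; Cpl = (μ̂ − LSL) / (3σ̂) = (672 − 493) / (3 × 57.23) = 1.0426; Cpk = min(Cpu, Cpl) = 0.7281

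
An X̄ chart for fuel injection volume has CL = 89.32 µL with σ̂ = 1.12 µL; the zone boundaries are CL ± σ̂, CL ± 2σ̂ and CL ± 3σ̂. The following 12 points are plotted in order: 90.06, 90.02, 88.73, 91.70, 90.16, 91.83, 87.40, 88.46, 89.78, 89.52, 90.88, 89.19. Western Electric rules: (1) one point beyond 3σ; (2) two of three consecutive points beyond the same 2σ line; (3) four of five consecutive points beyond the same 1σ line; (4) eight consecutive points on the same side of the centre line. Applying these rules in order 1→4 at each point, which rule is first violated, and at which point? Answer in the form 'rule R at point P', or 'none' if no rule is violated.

rule 2 at point 6

Zone of each point (C = within 1σ̂, B = 1σ̂–2σ̂, A = 2σ̂–3σ̂, * = beyond 3σ̂; sign = side of CL): 1:+C, 2:+C, 3:-C, 4:+A, 5:+C, 6:+A, 7:-B, 8:-C, 9:+C, 10:+C, 11:+B, 12:-C
Rule 2 (two of three consecutive points beyond the same 2σ limit) is satisfied at point 6.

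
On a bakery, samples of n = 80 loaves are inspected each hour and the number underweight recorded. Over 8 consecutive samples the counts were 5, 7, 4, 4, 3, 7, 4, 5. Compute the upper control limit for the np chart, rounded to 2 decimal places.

11.29

p̄ = Σdᵢ / (k·n) = 39 / (8 × 80) = 0.06094
UCL = np̄ + 3·√(np̄(1−p̄)) = 4.8750 + 3 × √(4.8750×0.93906) = 4.8750 + 3 × 2.1396 = 11.2938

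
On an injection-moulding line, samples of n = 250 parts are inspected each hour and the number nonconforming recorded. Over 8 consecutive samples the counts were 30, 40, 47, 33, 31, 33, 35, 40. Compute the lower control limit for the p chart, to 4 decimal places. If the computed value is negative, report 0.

p̄ = Σdᵢ / (k·n) = 289 / (8 × 250) = 0.14450
LCL = p̄ − 3·√(p̄(1−p̄)/n) = 0.14450 − 3 × 0.02224 = 0.07779

0.0778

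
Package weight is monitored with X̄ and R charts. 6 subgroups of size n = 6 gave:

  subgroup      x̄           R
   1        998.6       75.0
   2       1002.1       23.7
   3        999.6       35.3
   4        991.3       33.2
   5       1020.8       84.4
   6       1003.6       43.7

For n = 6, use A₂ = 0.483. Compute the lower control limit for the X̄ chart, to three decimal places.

978.895

X̄̄ = (998.6 + 1002.1 + 999.6 + 991.3 + 1020.8 + 1003.6) / 6 = 6016.0000 / 6 = 1002.6667
R̄ = (75.0 + 23.7 + 35.3 + 33.2 + 84.4 + 43.7) / 6 = 295.3000 / 6 = 49.2167
LCL = X̄̄ − A₂·R̄ = 1002.6667 − 0.483 × 49.2167 = 978.8950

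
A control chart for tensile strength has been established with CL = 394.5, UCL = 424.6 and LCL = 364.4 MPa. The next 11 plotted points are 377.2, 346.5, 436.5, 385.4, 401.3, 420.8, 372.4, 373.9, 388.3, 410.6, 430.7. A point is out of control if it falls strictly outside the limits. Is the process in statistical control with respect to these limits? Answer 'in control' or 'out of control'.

Compare each point to [364.4, 424.6]: sample 2 = 346.5 < LCL; sample 3 = 436.5 > UCL; sample 11 = 430.7 > UCL.

out of control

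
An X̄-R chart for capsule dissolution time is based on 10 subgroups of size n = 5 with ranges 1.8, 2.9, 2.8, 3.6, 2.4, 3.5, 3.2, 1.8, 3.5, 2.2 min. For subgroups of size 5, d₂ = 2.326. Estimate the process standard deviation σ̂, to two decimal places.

1.19

R̄ = (1.8 + 2.9 + 2.8 + 3.6 + 2.4 + 3.5 + 3.2 + 1.8 + 3.5 + 2.2) / 10 = 2.7700
σ̂ = R̄ / d₂ = 2.7700 / 2.326 = 1.1909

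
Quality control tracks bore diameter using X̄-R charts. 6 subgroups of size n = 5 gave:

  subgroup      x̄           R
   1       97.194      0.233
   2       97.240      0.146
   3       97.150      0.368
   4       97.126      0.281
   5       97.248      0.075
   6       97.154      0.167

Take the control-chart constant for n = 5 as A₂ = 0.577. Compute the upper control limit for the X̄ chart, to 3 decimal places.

X̄̄ = (97.194 + 97.240 + 97.150 + 97.126 + 97.248 + 97.154) / 6 = 583.1120 / 6 = 97.1853
R̄ = (0.233 + 0.146 + 0.368 + 0.281 + 0.075 + 0.167) / 6 = 1.2700 / 6 = 0.2117
UCL = X̄̄ + A₂·R̄ = 97.1853 + 0.577 × 0.2117 = 97.3075

97.307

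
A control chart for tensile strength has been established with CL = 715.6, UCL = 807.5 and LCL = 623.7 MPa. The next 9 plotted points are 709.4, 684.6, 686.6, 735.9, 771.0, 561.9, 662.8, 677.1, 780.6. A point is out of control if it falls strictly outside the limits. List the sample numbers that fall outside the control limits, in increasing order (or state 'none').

Compare each point to [623.7, 807.5]: sample 6 = 561.9 < LCL.

6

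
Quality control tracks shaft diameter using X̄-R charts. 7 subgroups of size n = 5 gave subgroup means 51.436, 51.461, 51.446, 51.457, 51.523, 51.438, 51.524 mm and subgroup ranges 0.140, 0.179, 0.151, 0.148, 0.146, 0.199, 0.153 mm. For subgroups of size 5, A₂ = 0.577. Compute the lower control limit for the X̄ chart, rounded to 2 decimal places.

51.38

X̄̄ = (51.436 + 51.461 + 51.446 + 51.457 + 51.523 + 51.438 + 51.524) / 7 = 360.2850 / 7 = 51.4693
R̄ = (0.140 + 0.179 + 0.151 + 0.148 + 0.146 + 0.199 + 0.153) / 7 = 1.1160 / 7 = 0.1594
LCL = X̄̄ − A₂·R̄ = 51.4693 − 0.577 × 0.1594 = 51.3773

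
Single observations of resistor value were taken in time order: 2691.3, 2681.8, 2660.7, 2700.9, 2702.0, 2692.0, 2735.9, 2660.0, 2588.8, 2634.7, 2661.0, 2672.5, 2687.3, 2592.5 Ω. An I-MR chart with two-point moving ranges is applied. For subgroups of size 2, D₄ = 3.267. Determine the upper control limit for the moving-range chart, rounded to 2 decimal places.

117.16

Moving ranges: 9.5, 21.1, 40.2, 1.1, 10.0, 43.9, 75.9, 71.2, 45.9, 26.3, 11.5, 14.8, 94.8; M̄R̄ = 466.2000 / 13 = 35.8615
UCL_MR = D₄·M̄R̄ = 3.267 × 35.8615 = 117.1596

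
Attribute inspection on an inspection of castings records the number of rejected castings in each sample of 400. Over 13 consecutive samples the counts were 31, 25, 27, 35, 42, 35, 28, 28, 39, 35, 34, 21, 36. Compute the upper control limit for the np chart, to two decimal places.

48.28

p̄ = Σdᵢ / (k·n) = 416 / (13 × 400) = 0.08000
UCL = np̄ + 3·√(np̄(1−p̄)) = 32.0000 + 3 × √(32.0000×0.92000) = 32.0000 + 3 × 5.4259 = 48.2776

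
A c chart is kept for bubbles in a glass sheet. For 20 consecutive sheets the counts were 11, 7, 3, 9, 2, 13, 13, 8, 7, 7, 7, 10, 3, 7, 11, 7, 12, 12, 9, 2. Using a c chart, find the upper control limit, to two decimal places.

16.49

c̄ = (11 + 7 + 3 + 9 + 2 + 13 + 13 + 8 + 7 + 7 + 7 + 10 + 3 + 7 + 11 + 7 + 12 + 12 + 9 + 2) / 20 = 160 / 20 = 8.0000
UCL = c̄ + 3√c̄ = 8.0000 + 3 × √8.0000 = 8.0000 + 3 × 2.8284 = 16.4853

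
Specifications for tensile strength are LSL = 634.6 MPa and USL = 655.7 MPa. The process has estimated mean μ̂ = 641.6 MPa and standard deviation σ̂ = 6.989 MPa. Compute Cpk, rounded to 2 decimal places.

0.33

Cpu = (USL − μ̂) / (3σ̂) = (655.7 − 641.6) / (3 × 6.989) = 0.6725; Cpl = (μ̂ − LSL) / (3σ̂) = (641.6 − 634.6) / (3 × 6.989) = 0.3339; Cpk = min(Cpu, Cpl) = 0.3339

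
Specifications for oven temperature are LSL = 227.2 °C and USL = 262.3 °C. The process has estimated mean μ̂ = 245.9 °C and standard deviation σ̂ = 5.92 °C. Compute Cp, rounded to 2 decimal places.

0.99

Cp = (USL − LSL) / (6σ̂) = (262.3 − 227.2) / (6 × 5.92) = 35.1000 / 35.5200 = 0.9882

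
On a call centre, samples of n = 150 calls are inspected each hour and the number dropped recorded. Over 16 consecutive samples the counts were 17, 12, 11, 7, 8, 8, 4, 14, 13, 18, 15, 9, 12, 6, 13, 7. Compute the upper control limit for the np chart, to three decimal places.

p̄ = Σdᵢ / (k·n) = 174 / (16 × 150) = 0.07250
UCL = np̄ + 3·√(np̄(1−p̄)) = 10.8750 + 3 × √(10.8750×0.92750) = 10.8750 + 3 × 3.1759 = 20.4028

20.403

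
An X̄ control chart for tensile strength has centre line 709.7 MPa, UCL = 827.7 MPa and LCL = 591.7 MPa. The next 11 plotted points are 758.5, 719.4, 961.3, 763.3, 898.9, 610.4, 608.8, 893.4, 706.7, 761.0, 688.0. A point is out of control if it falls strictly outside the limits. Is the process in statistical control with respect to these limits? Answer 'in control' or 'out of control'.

out of control

Compare each point to [591.7, 827.7]: sample 3 = 961.3 > UCL; sample 5 = 898.9 > UCL; sample 8 = 893.4 > UCL.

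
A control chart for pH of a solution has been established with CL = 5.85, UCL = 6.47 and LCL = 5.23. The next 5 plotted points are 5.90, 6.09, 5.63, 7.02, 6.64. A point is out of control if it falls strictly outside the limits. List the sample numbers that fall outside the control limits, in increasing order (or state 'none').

4, 5

Compare each point to [5.23, 6.47]: sample 4 = 7.02 > UCL; sample 5 = 6.64 > UCL.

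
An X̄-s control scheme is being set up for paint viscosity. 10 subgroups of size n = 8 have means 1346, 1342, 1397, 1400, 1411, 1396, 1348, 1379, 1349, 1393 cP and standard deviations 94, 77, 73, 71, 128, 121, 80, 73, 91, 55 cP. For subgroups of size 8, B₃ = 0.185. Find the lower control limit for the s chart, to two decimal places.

15.97

s̄ = (94 + 77 + 73 + 71 + 128 + 121 + 80 + 73 + 91 + 55) / 10 = 86.3000
LCL_s = B₃·s̄ = 0.185 × 86.3000 = 15.9655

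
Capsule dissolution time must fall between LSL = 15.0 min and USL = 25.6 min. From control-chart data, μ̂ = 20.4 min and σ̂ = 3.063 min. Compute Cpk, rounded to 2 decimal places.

Cpu = (USL − μ̂) / (3σ̂) = (25.6 − 20.4) / (3 × 3.063) = 0.5659; Cpl = (μ̂ − LSL) / (3σ̂) = (20.4 − 15.0) / (3 × 3.063) = 0.5877; Cpk = min(Cpu, Cpl) = 0.5659

0.57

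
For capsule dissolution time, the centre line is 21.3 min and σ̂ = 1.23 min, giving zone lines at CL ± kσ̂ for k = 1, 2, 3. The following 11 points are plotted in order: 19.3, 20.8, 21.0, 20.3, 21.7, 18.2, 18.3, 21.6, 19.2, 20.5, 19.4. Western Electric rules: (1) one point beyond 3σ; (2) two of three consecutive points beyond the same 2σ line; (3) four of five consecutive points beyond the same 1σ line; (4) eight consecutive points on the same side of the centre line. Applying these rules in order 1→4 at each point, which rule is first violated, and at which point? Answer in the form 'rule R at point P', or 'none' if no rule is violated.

Zone of each point (C = within 1σ̂, B = 1σ̂–2σ̂, A = 2σ̂–3σ̂, * = beyond 3σ̂; sign = side of CL): 1:-B, 2:-C, 3:-C, 4:-C, 5:+C, 6:-A, 7:-A, 8:+C, 9:-B, 10:-C, 11:-B
Rule 2 (two of three consecutive points beyond the same 2σ limit) is satisfied at point 7.

rule 2 at point 7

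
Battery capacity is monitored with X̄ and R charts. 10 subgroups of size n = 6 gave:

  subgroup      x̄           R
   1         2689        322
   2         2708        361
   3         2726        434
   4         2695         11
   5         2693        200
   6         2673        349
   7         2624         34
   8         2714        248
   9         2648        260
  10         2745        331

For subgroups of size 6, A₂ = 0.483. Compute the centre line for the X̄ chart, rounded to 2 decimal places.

2691.50

X̄̄ = (2689 + 2708 + 2726 + 2695 + 2693 + 2673 + 2624 + 2714 + 2648 + 2745) / 10 = 26915.0000 / 10 = 2691.5000
CL = X̄̄ = 2691.5000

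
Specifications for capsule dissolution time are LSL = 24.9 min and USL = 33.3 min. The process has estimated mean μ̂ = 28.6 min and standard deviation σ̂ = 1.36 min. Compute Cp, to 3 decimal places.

Cp = (USL − LSL) / (6σ̂) = (33.3 − 24.9) / (6 × 1.36) = 8.4000 / 8.1600 = 1.0294

1.029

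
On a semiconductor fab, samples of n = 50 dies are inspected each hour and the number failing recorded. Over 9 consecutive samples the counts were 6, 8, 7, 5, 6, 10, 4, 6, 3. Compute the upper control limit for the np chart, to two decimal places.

13.06

p̄ = Σdᵢ / (k·n) = 55 / (9 × 50) = 0.12222
UCL = np̄ + 3·√(np̄(1−p̄)) = 6.1111 + 3 × √(6.1111×0.87778) = 6.1111 + 3 × 2.3161 = 13.0593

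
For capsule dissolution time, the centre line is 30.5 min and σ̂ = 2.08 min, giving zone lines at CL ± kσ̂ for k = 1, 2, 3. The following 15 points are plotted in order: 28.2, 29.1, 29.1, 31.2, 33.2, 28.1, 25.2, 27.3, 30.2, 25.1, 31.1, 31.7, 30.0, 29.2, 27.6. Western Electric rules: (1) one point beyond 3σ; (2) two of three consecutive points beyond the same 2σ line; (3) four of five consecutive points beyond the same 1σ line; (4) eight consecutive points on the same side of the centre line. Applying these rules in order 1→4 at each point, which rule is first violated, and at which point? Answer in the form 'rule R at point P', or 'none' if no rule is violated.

rule 3 at point 10

Zone of each point (C = within 1σ̂, B = 1σ̂–2σ̂, A = 2σ̂–3σ̂, * = beyond 3σ̂; sign = side of CL): 1:-B, 2:-C, 3:-C, 4:+C, 5:+B, 6:-B, 7:-A, 8:-B, 9:-C, 10:-A, 11:+C, 12:+C, 13:-C, 14:-C, 15:-B
Rule 3 (four of five consecutive points beyond the same 1σ limit) is satisfied at point 10.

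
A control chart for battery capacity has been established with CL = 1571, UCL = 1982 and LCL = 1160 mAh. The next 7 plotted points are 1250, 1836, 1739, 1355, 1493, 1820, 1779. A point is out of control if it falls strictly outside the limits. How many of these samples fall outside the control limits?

0

All 7 points lie within [1160, 1982].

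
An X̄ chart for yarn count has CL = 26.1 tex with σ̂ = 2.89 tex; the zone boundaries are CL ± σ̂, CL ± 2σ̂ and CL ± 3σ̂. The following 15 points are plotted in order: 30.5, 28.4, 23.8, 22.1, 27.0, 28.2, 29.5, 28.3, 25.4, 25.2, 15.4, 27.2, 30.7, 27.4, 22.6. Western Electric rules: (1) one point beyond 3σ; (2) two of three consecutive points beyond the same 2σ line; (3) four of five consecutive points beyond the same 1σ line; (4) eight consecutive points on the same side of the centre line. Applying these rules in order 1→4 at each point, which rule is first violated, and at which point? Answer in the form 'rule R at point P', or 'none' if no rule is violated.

rule 1 at point 11

Zone of each point (C = within 1σ̂, B = 1σ̂–2σ̂, A = 2σ̂–3σ̂, * = beyond 3σ̂; sign = side of CL): 1:+B, 2:+C, 3:-C, 4:-B, 5:+C, 6:+C, 7:+B, 8:+C, 9:-C, 10:-C, 11:-*, 12:+C, 13:+B, 14:+C, 15:-B
Rule 1 (one point beyond the 3σ limits) is satisfied at point 11.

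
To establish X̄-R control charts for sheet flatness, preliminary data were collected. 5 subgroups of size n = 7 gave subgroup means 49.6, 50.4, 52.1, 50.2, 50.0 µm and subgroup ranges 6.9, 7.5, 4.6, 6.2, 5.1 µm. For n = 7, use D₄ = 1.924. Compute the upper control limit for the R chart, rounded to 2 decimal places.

11.66

R̄ = (6.9 + 7.5 + 4.6 + 6.2 + 5.1) / 5 = 30.3000 / 5 = 6.0600
UCL_R = D₄·R̄ = 1.924 × 6.0600 = 11.6594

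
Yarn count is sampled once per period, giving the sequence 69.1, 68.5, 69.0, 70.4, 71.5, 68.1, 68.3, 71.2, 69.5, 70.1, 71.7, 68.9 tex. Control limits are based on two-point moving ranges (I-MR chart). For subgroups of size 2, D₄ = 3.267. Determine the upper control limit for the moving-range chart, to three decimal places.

4.990

Moving ranges: 0.6, 0.5, 1.4, 1.1, 3.4, 0.2, 2.9, 1.7, 0.6, 1.6, 2.8; M̄R̄ = 16.8000 / 11 = 1.5273
UCL_MR = D₄·M̄R̄ = 3.267 × 1.5273 = 4.9896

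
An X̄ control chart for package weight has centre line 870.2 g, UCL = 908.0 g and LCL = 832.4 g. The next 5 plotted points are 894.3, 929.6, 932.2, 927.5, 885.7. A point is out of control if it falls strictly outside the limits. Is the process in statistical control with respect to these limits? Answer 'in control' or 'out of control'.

out of control

Compare each point to [832.4, 908.0]: sample 2 = 929.6 > UCL; sample 3 = 932.2 > UCL; sample 4 = 927.5 > UCL.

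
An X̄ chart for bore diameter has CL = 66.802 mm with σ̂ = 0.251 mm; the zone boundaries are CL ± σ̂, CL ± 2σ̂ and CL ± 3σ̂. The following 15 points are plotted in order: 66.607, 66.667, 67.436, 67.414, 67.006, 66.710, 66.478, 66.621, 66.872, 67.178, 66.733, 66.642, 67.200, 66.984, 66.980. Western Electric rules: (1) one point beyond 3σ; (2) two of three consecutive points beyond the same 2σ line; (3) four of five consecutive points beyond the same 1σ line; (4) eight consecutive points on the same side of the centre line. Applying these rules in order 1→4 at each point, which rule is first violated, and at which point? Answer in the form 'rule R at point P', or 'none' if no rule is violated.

rule 2 at point 4

Zone of each point (C = within 1σ̂, B = 1σ̂–2σ̂, A = 2σ̂–3σ̂, * = beyond 3σ̂; sign = side of CL): 1:-C, 2:-C, 3:+A, 4:+A, 5:+C, 6:-C, 7:-B, 8:-C, 9:+C, 10:+B, 11:-C, 12:-C, 13:+B, 14:+C, 15:+C
Rule 2 (two of three consecutive points beyond the same 2σ limit) is satisfied at point 4.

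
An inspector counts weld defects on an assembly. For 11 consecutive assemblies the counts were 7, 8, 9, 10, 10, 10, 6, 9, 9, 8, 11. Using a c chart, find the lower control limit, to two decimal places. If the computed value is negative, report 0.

c̄ = (7 + 8 + 9 + 10 + 10 + 10 + 6 + 9 + 9 + 8 + 11) / 11 = 97 / 11 = 8.8182
LCL = c̄ − 3√c̄ = 8.8182 − 3 × 2.9695 = -0.0904 → 0 (cannot be negative)

0.00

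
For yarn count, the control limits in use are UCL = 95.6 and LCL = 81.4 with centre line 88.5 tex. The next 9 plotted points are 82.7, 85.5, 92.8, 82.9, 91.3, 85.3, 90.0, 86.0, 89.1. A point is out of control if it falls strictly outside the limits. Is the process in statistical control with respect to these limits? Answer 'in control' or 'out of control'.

in control

All 9 points lie within [81.4, 95.6].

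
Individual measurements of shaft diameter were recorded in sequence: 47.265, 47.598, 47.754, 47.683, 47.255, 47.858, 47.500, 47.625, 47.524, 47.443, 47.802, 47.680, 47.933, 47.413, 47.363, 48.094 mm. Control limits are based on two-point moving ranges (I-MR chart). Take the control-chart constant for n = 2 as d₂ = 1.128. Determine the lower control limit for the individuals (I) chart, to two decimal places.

X̄ = (47.265 + 47.598 + 47.754 + 47.683 + 47.255 + 47.858 + 47.500 + 47.625 + 47.524 + 47.443 + 47.802 + 47.680 + 47.933 + 47.413 + 47.363 + 48.094) / 16 = 47.6119
Moving ranges: 0.333, 0.156, 0.071, 0.428, 0.603, 0.358, 0.125, 0.101, 0.081, 0.359, 0.122, 0.253, 0.520, 0.050, 0.731; M̄R̄ = 4.2910 / 15 = 0.2861
LCL = X̄ − 3·M̄R̄/d₂ = 47.6119 − 3 × 0.2861 / 1.128 = 46.8511

46.85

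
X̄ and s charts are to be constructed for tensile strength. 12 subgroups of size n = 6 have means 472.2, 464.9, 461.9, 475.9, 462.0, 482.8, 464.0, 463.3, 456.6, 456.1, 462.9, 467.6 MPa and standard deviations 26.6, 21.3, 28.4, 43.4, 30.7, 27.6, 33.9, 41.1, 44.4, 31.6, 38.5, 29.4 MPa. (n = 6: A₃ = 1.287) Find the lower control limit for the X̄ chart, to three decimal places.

X̄̄ = (472.2 + 464.9 + 461.9 + 475.9 + 462.0 + 482.8 + 464.0 + 463.3 + 456.6 + 456.1 + 462.9 + 467.6) / 12 = 465.8500
s̄ = (26.6 + 21.3 + 28.4 + 43.4 + 30.7 + 27.6 + 33.9 + 41.1 + 44.4 + 31.6 + 38.5 + 29.4) / 12 = 33.0750
LCL = X̄̄ − A₃·s̄ = 465.8500 − 1.287 × 33.0750 = 423.2825

423.282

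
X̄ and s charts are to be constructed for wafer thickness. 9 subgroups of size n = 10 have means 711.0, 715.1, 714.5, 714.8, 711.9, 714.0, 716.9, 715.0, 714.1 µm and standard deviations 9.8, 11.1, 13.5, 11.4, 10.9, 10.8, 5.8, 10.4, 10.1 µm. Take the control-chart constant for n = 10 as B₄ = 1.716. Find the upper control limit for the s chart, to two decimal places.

s̄ = (9.8 + 11.1 + 13.5 + 11.4 + 10.9 + 10.8 + 5.8 + 10.4 + 10.1) / 9 = 10.4222
UCL_s = B₄·s̄ = 1.716 × 10.4222 = 17.8845

17.88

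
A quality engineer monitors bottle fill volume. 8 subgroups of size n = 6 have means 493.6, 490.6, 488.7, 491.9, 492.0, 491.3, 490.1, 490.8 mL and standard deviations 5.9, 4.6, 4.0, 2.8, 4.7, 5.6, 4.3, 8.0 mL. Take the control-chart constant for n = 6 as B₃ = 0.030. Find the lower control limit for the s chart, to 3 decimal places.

0.150

s̄ = (5.9 + 4.6 + 4.0 + 2.8 + 4.7 + 5.6 + 4.3 + 8.0) / 8 = 4.9875
LCL_s = B₃·s̄ = 0.030 × 4.9875 = 0.1496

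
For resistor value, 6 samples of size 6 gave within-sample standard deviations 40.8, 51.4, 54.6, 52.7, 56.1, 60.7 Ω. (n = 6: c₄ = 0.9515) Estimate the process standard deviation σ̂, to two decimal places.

55.40

s̄ = (40.8 + 51.4 + 54.6 + 52.7 + 56.1 + 60.7) / 6 = 52.7167
σ̂ = s̄ / c₄ = 52.7167 / 0.9515 = 55.4037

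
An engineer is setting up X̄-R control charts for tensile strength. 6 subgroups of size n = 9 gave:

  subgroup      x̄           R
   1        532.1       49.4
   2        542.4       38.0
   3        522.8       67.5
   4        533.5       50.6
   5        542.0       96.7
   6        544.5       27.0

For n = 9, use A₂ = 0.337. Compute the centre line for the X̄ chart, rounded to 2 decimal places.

X̄̄ = (532.1 + 542.4 + 522.8 + 533.5 + 542.0 + 544.5) / 6 = 3217.3000 / 6 = 536.2167
CL = X̄̄ = 536.2167

536.22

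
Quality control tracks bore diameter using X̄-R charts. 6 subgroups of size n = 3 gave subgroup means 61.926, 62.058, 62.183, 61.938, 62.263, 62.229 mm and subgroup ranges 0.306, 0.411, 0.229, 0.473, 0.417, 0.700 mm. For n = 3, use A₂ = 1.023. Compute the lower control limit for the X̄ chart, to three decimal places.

61.667

X̄̄ = (61.926 + 62.058 + 62.183 + 61.938 + 62.263 + 62.229) / 6 = 372.5970 / 6 = 62.0995
R̄ = (0.306 + 0.411 + 0.229 + 0.473 + 0.417 + 0.700) / 6 = 2.5360 / 6 = 0.4227
LCL = X̄̄ − A₂·R̄ = 62.0995 − 1.023 × 0.4227 = 61.6671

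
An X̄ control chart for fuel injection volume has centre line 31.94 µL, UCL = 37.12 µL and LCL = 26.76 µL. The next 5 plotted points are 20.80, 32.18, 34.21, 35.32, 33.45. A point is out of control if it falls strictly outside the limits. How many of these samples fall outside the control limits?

Compare each point to [26.76, 37.12]: sample 1 = 20.80 < LCL.

1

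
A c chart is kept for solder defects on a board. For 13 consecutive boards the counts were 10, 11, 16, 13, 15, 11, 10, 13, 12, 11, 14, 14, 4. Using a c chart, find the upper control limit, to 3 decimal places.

c̄ = (10 + 11 + 16 + 13 + 15 + 11 + 10 + 13 + 12 + 11 + 14 + 14 + 4) / 13 = 154 / 13 = 11.8462
UCL = c̄ + 3√c̄ = 11.8462 + 3 × √11.8462 = 11.8462 + 3 × 3.4418 = 22.1716

22.172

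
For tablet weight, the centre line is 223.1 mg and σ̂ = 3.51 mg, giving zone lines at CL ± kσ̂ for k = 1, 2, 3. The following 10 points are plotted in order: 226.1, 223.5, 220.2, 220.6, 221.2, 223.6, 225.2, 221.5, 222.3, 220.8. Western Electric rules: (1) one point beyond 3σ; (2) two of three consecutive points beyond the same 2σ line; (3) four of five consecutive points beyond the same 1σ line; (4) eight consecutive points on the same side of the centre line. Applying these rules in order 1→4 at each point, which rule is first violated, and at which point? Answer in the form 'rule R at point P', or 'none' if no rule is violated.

none

Zone of each point (C = within 1σ̂, B = 1σ̂–2σ̂, A = 2σ̂–3σ̂, * = beyond 3σ̂; sign = side of CL): 1:+C, 2:+C, 3:-C, 4:-C, 5:-C, 6:+C, 7:+C, 8:-C, 9:-C, 10:-C
No rule fires across all 10 points.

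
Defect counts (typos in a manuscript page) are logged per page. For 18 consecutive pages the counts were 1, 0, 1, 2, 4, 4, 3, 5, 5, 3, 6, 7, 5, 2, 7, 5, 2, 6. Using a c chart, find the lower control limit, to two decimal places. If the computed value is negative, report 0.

0.00

c̄ = (1 + 0 + 1 + 2 + 4 + 4 + 3 + 5 + 5 + 3 + 6 + 7 + 5 + 2 + 7 + 5 + 2 + 6) / 18 = 68 / 18 = 3.7778
LCL = c̄ − 3√c̄ = 3.7778 − 3 × 1.9437 = -2.0532 → 0 (cannot be negative)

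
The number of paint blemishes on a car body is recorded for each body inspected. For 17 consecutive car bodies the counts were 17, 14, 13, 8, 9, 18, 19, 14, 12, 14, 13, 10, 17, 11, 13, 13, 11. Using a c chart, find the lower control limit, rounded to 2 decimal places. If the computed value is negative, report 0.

c̄ = (17 + 14 + 13 + 8 + 9 + 18 + 19 + 14 + 12 + 14 + 13 + 10 + 17 + 11 + 13 + 13 + 11) / 17 = 226 / 17 = 13.2941
LCL = c̄ − 3√c̄ = 13.2941 − 3 × 3.6461 = 2.3558

2.36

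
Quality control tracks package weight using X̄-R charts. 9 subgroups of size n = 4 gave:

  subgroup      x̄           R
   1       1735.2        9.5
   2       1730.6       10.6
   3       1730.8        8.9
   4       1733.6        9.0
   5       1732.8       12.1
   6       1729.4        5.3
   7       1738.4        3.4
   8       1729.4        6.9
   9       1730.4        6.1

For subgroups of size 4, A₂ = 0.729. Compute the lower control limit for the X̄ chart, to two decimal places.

X̄̄ = (1735.2 + 1730.6 + 1730.8 + 1733.6 + 1732.8 + 1729.4 + 1738.4 + 1729.4 + 1730.4) / 9 = 15590.6000 / 9 = 1732.2889
R̄ = (9.5 + 10.6 + 8.9 + 9.0 + 12.1 + 5.3 + 3.4 + 6.9 + 6.1) / 9 = 71.8000 / 9 = 7.9778
LCL = X̄̄ − A₂·R̄ = 1732.2889 − 0.729 × 7.9778 = 1726.4731

1726.47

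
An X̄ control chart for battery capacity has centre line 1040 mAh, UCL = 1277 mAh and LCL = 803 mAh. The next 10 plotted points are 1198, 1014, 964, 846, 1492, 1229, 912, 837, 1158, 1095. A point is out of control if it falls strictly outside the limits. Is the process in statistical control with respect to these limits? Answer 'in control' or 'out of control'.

Compare each point to [803, 1277]: sample 5 = 1492 > UCL.

out of control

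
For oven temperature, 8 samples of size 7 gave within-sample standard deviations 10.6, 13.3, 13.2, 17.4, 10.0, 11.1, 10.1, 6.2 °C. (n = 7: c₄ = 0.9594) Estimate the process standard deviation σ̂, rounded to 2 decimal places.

11.97

s̄ = (10.6 + 13.3 + 13.2 + 17.4 + 10.0 + 11.1 + 10.1 + 6.2) / 8 = 11.4875
σ̂ = s̄ / c₄ = 11.4875 / 0.9594 = 11.9736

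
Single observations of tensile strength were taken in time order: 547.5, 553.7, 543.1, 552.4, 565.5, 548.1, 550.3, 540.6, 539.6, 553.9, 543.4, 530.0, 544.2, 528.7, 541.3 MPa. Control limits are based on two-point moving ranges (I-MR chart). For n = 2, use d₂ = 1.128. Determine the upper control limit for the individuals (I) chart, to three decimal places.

X̄ = (547.5 + 553.7 + 543.1 + 552.4 + 565.5 + 548.1 + 550.3 + 540.6 + 539.6 + 553.9 + 543.4 + 530.0 + 544.2 + 528.7 + 541.3) / 15 = 545.4867
Moving ranges: 6.2, 10.6, 9.3, 13.1, 17.4, 2.2, 9.7, 1.0, 14.3, 10.5, 13.4, 14.2, 15.5, 12.6; M̄R̄ = 150.0000 / 14 = 10.7143
UCL = X̄ + 3·M̄R̄/d₂ = 545.4867 + 3 × 10.7143 / 1.128 = 573.9821

573.982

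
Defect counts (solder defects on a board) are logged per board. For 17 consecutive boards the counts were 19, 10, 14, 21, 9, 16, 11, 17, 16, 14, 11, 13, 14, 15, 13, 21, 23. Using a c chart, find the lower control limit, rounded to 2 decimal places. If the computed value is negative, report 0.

c̄ = (19 + 10 + 14 + 21 + 9 + 16 + 11 + 17 + 16 + 14 + 11 + 13 + 14 + 15 + 13 + 21 + 23) / 17 = 257 / 17 = 15.1176
LCL = c̄ − 3√c̄ = 15.1176 − 3 × 3.8881 = 3.4532

3.45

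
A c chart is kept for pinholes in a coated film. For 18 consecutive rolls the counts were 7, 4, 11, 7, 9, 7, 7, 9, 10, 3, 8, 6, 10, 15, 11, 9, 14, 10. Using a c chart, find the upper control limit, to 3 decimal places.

17.582

c̄ = (7 + 4 + 11 + 7 + 9 + 7 + 7 + 9 + 10 + 3 + 8 + 6 + 10 + 15 + 11 + 9 + 14 + 10) / 18 = 157 / 18 = 8.7222
UCL = c̄ + 3√c̄ = 8.7222 + 3 × √8.7222 = 8.7222 + 3 × 2.9533 = 17.5822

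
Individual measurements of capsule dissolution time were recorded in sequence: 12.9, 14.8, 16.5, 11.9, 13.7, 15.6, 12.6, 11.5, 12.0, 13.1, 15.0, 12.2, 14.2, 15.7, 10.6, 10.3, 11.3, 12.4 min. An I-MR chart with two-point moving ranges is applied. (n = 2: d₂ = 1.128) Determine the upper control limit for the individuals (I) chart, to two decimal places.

18.34

X̄ = (12.9 + 14.8 + 16.5 + 11.9 + 13.7 + 15.6 + 12.6 + 11.5 + 12.0 + 13.1 + 15.0 + 12.2 + 14.2 + 15.7 + 10.6 + 10.3 + 11.3 + 12.4) / 18 = 13.1278
Moving ranges: 1.9, 1.7, 4.6, 1.8, 1.9, 3.0, 1.1, 0.5, 1.1, 1.9, 2.8, 2.0, 1.5, 5.1, 0.3, 1.0, 1.1; M̄R̄ = 33.3000 / 17 = 1.9588
UCL = X̄ + 3·M̄R̄/d₂ = 13.1278 + 3 × 1.9588 / 1.128 = 18.3374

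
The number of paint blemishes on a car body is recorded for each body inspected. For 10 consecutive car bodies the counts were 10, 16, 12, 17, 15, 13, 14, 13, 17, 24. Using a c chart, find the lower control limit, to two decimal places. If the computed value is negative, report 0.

3.44

c̄ = (10 + 16 + 12 + 17 + 15 + 13 + 14 + 13 + 17 + 24) / 10 = 151 / 10 = 15.1000
LCL = c̄ − 3√c̄ = 15.1000 − 3 × 3.8859 = 3.4424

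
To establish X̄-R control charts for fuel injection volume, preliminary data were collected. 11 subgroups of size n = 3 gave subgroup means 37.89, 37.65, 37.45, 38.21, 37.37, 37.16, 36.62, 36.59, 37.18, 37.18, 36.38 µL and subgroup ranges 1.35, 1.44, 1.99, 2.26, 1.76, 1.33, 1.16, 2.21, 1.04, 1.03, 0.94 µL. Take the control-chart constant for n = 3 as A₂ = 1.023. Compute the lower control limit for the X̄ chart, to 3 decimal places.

X̄̄ = (37.89 + 37.65 + 37.45 + 38.21 + 37.37 + 37.16 + 36.62 + 36.59 + 37.18 + 37.18 + 36.38) / 11 = 409.6800 / 11 = 37.2436
R̄ = (1.35 + 1.44 + 1.99 + 2.26 + 1.76 + 1.33 + 1.16 + 2.21 + 1.04 + 1.03 + 0.94) / 11 = 16.5100 / 11 = 1.5009
LCL = X̄̄ − A₂·R̄ = 37.2436 − 1.023 × 1.5009 = 35.7082

35.708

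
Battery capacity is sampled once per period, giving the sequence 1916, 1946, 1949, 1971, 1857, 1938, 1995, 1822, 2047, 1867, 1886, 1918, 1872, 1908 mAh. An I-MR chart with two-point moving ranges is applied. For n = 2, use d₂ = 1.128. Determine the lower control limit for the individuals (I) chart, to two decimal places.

X̄ = (1916 + 1946 + 1949 + 1971 + 1857 + 1938 + 1995 + 1822 + 2047 + 1867 + 1886 + 1918 + 1872 + 1908) / 14 = 1920.8571
Moving ranges: 30, 3, 22, 114, 81, 57, 173, 225, 180, 19, 32, 46, 36; M̄R̄ = 1018.0000 / 13 = 78.3077
LCL = X̄ − 3·M̄R̄/d₂ = 1920.8571 − 3 × 78.3077 / 1.128 = 1712.5920

1712.59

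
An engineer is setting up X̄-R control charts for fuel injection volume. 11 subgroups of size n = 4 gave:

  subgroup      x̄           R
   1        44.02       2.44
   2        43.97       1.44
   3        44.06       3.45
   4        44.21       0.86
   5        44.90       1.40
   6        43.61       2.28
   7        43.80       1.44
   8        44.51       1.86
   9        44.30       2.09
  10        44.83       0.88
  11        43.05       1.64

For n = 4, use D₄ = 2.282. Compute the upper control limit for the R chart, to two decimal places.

4.10

R̄ = (2.44 + 1.44 + 3.45 + 0.86 + 1.40 + 2.28 + 1.44 + 1.86 + 2.09 + 0.88 + 1.64) / 11 = 19.7800 / 11 = 1.7982
UCL_R = D₄·R̄ = 2.282 × 1.7982 = 4.1035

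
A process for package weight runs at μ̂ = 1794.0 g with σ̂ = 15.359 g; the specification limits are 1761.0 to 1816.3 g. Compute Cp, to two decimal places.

0.60

Cp = (USL − LSL) / (6σ̂) = (1816.3 − 1761.0) / (6 × 15.359) = 55.3000 / 92.1540 = 0.6001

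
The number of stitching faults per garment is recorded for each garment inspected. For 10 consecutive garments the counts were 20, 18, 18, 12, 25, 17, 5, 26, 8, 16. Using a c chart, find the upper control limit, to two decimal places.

28.69

c̄ = (20 + 18 + 18 + 12 + 25 + 17 + 5 + 26 + 8 + 16) / 10 = 165 / 10 = 16.5000
UCL = c̄ + 3√c̄ = 16.5000 + 3 × √16.5000 = 16.5000 + 3 × 4.0620 = 28.6861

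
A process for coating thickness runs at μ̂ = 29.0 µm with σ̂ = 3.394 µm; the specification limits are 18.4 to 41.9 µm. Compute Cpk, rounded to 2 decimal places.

Cpu = (USL − μ̂) / (3σ̂) = (41.9 − 29.0) / (3 × 3.394) = 1.2669; Cpl = (μ̂ − LSL) / (3σ̂) = (29.0 − 18.4) / (3 × 3.394) = 1.0411; Cpk = min(Cpu, Cpl) = 1.0411

1.04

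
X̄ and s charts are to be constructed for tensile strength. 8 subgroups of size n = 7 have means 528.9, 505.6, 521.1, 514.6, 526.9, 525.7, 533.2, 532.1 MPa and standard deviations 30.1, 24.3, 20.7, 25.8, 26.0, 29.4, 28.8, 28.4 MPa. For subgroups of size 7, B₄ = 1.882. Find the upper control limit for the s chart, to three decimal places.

s̄ = (30.1 + 24.3 + 20.7 + 25.8 + 26.0 + 29.4 + 28.8 + 28.4) / 8 = 26.6875
UCL_s = B₄·s̄ = 1.882 × 26.6875 = 50.2259

50.226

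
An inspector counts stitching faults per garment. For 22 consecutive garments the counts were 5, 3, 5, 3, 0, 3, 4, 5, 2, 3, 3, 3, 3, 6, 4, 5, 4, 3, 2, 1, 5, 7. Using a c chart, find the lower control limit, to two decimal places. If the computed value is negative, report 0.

c̄ = (5 + 3 + 5 + 3 + 0 + 3 + 4 + 5 + 2 + 3 + 3 + 3 + 3 + 6 + 4 + 5 + 4 + 3 + 2 + 1 + 5 + 7) / 22 = 79 / 22 = 3.5909
LCL = c̄ − 3√c̄ = 3.5909 − 3 × 1.8950 = -2.0940 → 0 (cannot be negative)

0.00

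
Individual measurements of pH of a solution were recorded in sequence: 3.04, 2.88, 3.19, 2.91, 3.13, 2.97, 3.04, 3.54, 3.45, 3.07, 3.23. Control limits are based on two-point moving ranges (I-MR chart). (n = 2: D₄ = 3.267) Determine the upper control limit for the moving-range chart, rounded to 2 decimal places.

Moving ranges: 0.16, 0.31, 0.28, 0.22, 0.16, 0.07, 0.50, 0.09, 0.38, 0.16; M̄R̄ = 2.3300 / 10 = 0.2330
UCL_MR = D₄·M̄R̄ = 3.267 × 0.2330 = 0.7612

0.76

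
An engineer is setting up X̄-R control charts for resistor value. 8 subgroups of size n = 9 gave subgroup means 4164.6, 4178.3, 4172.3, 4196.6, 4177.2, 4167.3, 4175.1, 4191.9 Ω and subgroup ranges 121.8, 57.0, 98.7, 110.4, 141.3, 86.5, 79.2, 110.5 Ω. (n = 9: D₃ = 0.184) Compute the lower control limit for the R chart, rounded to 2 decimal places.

18.52

R̄ = (121.8 + 57.0 + 98.7 + 110.4 + 141.3 + 86.5 + 79.2 + 110.5) / 8 = 805.4000 / 8 = 100.6750
LCL_R = D₃·R̄ = 0.184 × 100.6750 = 18.5242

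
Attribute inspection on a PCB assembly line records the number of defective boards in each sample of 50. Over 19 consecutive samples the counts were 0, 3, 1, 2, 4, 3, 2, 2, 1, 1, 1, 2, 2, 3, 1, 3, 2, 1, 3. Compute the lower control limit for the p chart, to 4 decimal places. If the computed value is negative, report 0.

0.0000

p̄ = Σdᵢ / (k·n) = 37 / (19 × 50) = 0.03895
LCL = p̄ − 3·√(p̄(1−p̄)/n) = 0.03895 − 3 × 0.02736 = -0.04313 → 0 (negative, so LCL = 0)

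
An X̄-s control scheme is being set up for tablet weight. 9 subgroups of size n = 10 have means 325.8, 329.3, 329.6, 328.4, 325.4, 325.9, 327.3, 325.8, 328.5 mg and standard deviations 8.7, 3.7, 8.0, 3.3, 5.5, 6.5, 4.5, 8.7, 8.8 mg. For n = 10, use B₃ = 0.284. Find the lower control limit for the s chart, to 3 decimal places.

s̄ = (8.7 + 3.7 + 8.0 + 3.3 + 5.5 + 6.5 + 4.5 + 8.7 + 8.8) / 9 = 6.4111
LCL_s = B₃·s̄ = 0.284 × 6.4111 = 1.8208

1.821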